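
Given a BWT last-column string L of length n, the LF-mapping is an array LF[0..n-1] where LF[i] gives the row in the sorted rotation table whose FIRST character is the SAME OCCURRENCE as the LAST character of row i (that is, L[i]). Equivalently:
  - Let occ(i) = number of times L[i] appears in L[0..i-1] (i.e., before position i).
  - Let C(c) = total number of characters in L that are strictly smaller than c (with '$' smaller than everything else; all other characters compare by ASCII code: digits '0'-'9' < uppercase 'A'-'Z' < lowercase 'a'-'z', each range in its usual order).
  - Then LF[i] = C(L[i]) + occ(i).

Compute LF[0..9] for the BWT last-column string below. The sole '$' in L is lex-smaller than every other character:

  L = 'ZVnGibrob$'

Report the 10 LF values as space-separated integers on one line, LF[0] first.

Answer: 3 2 7 1 6 4 9 8 5 0

Derivation:
Char counts: '$':1, 'G':1, 'V':1, 'Z':1, 'b':2, 'i':1, 'n':1, 'o':1, 'r':1
C (first-col start): C('$')=0, C('G')=1, C('V')=2, C('Z')=3, C('b')=4, C('i')=6, C('n')=7, C('o')=8, C('r')=9
L[0]='Z': occ=0, LF[0]=C('Z')+0=3+0=3
L[1]='V': occ=0, LF[1]=C('V')+0=2+0=2
L[2]='n': occ=0, LF[2]=C('n')+0=7+0=7
L[3]='G': occ=0, LF[3]=C('G')+0=1+0=1
L[4]='i': occ=0, LF[4]=C('i')+0=6+0=6
L[5]='b': occ=0, LF[5]=C('b')+0=4+0=4
L[6]='r': occ=0, LF[6]=C('r')+0=9+0=9
L[7]='o': occ=0, LF[7]=C('o')+0=8+0=8
L[8]='b': occ=1, LF[8]=C('b')+1=4+1=5
L[9]='$': occ=0, LF[9]=C('$')+0=0+0=0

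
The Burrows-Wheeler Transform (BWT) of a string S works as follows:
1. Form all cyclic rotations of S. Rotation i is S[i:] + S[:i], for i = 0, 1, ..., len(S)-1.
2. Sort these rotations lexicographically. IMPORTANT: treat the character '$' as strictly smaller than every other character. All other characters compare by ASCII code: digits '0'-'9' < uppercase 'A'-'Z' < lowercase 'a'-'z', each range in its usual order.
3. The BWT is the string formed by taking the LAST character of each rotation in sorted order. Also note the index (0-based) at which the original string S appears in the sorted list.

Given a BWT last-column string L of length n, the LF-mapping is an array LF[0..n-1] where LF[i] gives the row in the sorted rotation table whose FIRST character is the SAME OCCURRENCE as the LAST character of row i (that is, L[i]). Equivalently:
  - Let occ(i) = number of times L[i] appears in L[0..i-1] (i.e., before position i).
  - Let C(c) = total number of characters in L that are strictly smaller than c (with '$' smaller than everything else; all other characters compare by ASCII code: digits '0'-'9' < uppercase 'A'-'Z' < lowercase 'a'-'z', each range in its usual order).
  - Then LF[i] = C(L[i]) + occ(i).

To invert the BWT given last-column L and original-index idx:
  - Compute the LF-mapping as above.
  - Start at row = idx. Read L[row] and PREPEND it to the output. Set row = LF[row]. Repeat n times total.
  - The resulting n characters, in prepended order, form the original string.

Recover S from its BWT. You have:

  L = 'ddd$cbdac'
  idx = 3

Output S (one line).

Answer: ccddadbd$

Derivation:
LF mapping: 5 6 7 0 3 2 8 1 4
Walk LF starting at row 3, prepending L[row]:
  step 1: row=3, L[3]='$', prepend. Next row=LF[3]=0
  step 2: row=0, L[0]='d', prepend. Next row=LF[0]=5
  step 3: row=5, L[5]='b', prepend. Next row=LF[5]=2
  step 4: row=2, L[2]='d', prepend. Next row=LF[2]=7
  step 5: row=7, L[7]='a', prepend. Next row=LF[7]=1
  step 6: row=1, L[1]='d', prepend. Next row=LF[1]=6
  step 7: row=6, L[6]='d', prepend. Next row=LF[6]=8
  step 8: row=8, L[8]='c', prepend. Next row=LF[8]=4
  step 9: row=4, L[4]='c', prepend. Next row=LF[4]=3
Reversed output: ccddadbd$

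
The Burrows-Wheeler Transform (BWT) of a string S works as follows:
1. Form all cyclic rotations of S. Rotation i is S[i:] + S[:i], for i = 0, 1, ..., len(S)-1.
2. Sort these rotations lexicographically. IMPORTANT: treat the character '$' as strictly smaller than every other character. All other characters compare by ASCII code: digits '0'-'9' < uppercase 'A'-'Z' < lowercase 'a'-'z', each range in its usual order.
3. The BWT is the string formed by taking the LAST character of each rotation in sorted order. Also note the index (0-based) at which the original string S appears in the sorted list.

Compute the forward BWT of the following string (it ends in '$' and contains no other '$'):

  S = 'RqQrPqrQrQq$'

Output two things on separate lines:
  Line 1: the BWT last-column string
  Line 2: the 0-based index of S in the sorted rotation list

All 12 rotations (rotation i = S[i:]+S[:i]):
  rot[0] = RqQrPqrQrQq$
  rot[1] = qQrPqrQrQq$R
  rot[2] = QrPqrQrQq$Rq
  rot[3] = rPqrQrQq$RqQ
  rot[4] = PqrQrQq$RqQr
  rot[5] = qrQrQq$RqQrP
  rot[6] = rQrQq$RqQrPq
  rot[7] = QrQq$RqQrPqr
  rot[8] = rQq$RqQrPqrQ
  rot[9] = Qq$RqQrPqrQr
  rot[10] = q$RqQrPqrQrQ
  rot[11] = $RqQrPqrQrQq
Sorted (with $ < everything):
  sorted[0] = $RqQrPqrQrQq  (last char: 'q')
  sorted[1] = PqrQrQq$RqQr  (last char: 'r')
  sorted[2] = Qq$RqQrPqrQr  (last char: 'r')
  sorted[3] = QrPqrQrQq$Rq  (last char: 'q')
  sorted[4] = QrQq$RqQrPqr  (last char: 'r')
  sorted[5] = RqQrPqrQrQq$  (last char: '$')
  sorted[6] = q$RqQrPqrQrQ  (last char: 'Q')
  sorted[7] = qQrPqrQrQq$R  (last char: 'R')
  sorted[8] = qrQrQq$RqQrP  (last char: 'P')
  sorted[9] = rPqrQrQq$RqQ  (last char: 'Q')
  sorted[10] = rQq$RqQrPqrQ  (last char: 'Q')
  sorted[11] = rQrQq$RqQrPq  (last char: 'q')
Last column: qrrqr$QRPQQq
Original string S is at sorted index 5

Answer: qrrqr$QRPQQq
5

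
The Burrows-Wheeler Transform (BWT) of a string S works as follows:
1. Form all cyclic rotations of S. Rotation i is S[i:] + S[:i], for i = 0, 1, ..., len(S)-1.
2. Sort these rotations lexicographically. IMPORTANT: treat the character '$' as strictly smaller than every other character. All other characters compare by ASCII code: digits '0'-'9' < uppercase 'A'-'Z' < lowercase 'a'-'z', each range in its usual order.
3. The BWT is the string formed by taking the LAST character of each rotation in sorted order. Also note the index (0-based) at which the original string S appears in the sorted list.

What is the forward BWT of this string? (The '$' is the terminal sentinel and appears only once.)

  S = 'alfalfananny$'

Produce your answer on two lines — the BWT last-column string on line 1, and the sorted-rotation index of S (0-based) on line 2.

Answer: y$ffnllaaaann
1

Derivation:
All 13 rotations (rotation i = S[i:]+S[:i]):
  rot[0] = alfalfananny$
  rot[1] = lfalfananny$a
  rot[2] = falfananny$al
  rot[3] = alfananny$alf
  rot[4] = lfananny$alfa
  rot[5] = fananny$alfal
  rot[6] = ananny$alfalf
  rot[7] = nanny$alfalfa
  rot[8] = anny$alfalfan
  rot[9] = nny$alfalfana
  rot[10] = ny$alfalfanan
  rot[11] = y$alfalfanann
  rot[12] = $alfalfananny
Sorted (with $ < everything):
  sorted[0] = $alfalfananny  (last char: 'y')
  sorted[1] = alfalfananny$  (last char: '$')
  sorted[2] = alfananny$alf  (last char: 'f')
  sorted[3] = ananny$alfalf  (last char: 'f')
  sorted[4] = anny$alfalfan  (last char: 'n')
  sorted[5] = falfananny$al  (last char: 'l')
  sorted[6] = fananny$alfal  (last char: 'l')
  sorted[7] = lfalfananny$a  (last char: 'a')
  sorted[8] = lfananny$alfa  (last char: 'a')
  sorted[9] = nanny$alfalfa  (last char: 'a')
  sorted[10] = nny$alfalfana  (last char: 'a')
  sorted[11] = ny$alfalfanan  (last char: 'n')
  sorted[12] = y$alfalfanann  (last char: 'n')
Last column: y$ffnllaaaann
Original string S is at sorted index 1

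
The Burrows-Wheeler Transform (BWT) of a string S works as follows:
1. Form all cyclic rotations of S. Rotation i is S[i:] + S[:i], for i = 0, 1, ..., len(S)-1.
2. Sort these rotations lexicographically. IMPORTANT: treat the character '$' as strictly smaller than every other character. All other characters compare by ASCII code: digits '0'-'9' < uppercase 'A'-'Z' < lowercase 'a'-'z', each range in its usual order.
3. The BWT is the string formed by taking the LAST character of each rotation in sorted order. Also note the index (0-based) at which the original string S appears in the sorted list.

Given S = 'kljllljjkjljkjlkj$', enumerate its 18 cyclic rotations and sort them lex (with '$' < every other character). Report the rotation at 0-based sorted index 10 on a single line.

All 18 rotations (rotation i = S[i:]+S[:i]):
  rot[0] = kljllljjkjljkjlkj$
  rot[1] = ljllljjkjljkjlkj$k
  rot[2] = jllljjkjljkjlkj$kl
  rot[3] = llljjkjljkjlkj$klj
  rot[4] = lljjkjljkjlkj$kljl
  rot[5] = ljjkjljkjlkj$kljll
  rot[6] = jjkjljkjlkj$kljlll
  rot[7] = jkjljkjlkj$kljlllj
  rot[8] = kjljkjlkj$kljllljj
  rot[9] = jljkjlkj$kljllljjk
  rot[10] = ljkjlkj$kljllljjkj
  rot[11] = jkjlkj$kljllljjkjl
  rot[12] = kjlkj$kljllljjkjlj
  rot[13] = jlkj$kljllljjkjljk
  rot[14] = lkj$kljllljjkjljkj
  rot[15] = kj$kljllljjkjljkjl
  rot[16] = j$kljllljjkjljkjlk
  rot[17] = $kljllljjkjljkjlkj
Sorted (with $ < everything):
  sorted[0] = $kljllljjkjljkjlkj
  sorted[1] = j$kljllljjkjljkjlk
  sorted[2] = jjkjljkjlkj$kljlll
  sorted[3] = jkjljkjlkj$kljlllj
  sorted[4] = jkjlkj$kljllljjkjl
  sorted[5] = jljkjlkj$kljllljjk
  sorted[6] = jlkj$kljllljjkjljk
  sorted[7] = jllljjkjljkjlkj$kl
  sorted[8] = kj$kljllljjkjljkjl
  sorted[9] = kjljkjlkj$kljllljj
  sorted[10] = kjlkj$kljllljjkjlj
  sorted[11] = kljllljjkjljkjlkj$
  sorted[12] = ljjkjljkjlkj$kljll
  sorted[13] = ljkjlkj$kljllljjkj
  sorted[14] = ljllljjkjljkjlkj$k
  sorted[15] = lkj$kljllljjkjljkj
  sorted[16] = lljjkjljkjlkj$kljl
  sorted[17] = llljjkjljkjlkj$klj
sorted[10] = kjlkj$kljllljjkjlj

Answer: kjlkj$kljllljjkjlj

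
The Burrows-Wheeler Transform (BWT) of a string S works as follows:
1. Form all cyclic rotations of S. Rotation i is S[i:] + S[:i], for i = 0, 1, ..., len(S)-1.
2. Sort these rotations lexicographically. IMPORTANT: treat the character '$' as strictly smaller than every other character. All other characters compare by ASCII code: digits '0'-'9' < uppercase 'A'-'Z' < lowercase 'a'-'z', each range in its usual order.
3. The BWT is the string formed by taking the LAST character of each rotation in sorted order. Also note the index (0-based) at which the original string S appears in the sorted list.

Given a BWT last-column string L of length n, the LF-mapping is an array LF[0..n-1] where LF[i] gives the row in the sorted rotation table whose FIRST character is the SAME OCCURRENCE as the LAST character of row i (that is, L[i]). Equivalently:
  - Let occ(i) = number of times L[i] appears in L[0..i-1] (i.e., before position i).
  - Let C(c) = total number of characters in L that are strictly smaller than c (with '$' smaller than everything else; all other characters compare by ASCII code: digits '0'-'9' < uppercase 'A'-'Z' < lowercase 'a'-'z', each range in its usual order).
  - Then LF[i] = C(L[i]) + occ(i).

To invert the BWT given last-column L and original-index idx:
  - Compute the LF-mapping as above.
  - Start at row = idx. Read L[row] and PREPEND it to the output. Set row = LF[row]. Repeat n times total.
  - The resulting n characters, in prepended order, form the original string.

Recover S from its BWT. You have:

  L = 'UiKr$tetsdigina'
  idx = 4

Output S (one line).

LF mapping: 2 7 1 11 0 13 5 14 12 4 8 6 9 10 3
Walk LF starting at row 4, prepending L[row]:
  step 1: row=4, L[4]='$', prepend. Next row=LF[4]=0
  step 2: row=0, L[0]='U', prepend. Next row=LF[0]=2
  step 3: row=2, L[2]='K', prepend. Next row=LF[2]=1
  step 4: row=1, L[1]='i', prepend. Next row=LF[1]=7
  step 5: row=7, L[7]='t', prepend. Next row=LF[7]=14
  step 6: row=14, L[14]='a', prepend. Next row=LF[14]=3
  step 7: row=3, L[3]='r', prepend. Next row=LF[3]=11
  step 8: row=11, L[11]='g', prepend. Next row=LF[11]=6
  step 9: row=6, L[6]='e', prepend. Next row=LF[6]=5
  step 10: row=5, L[5]='t', prepend. Next row=LF[5]=13
  step 11: row=13, L[13]='n', prepend. Next row=LF[13]=10
  step 12: row=10, L[10]='i', prepend. Next row=LF[10]=8
  step 13: row=8, L[8]='s', prepend. Next row=LF[8]=12
  step 14: row=12, L[12]='i', prepend. Next row=LF[12]=9
  step 15: row=9, L[9]='d', prepend. Next row=LF[9]=4
Reversed output: disintegratiKU$

Answer: disintegratiKU$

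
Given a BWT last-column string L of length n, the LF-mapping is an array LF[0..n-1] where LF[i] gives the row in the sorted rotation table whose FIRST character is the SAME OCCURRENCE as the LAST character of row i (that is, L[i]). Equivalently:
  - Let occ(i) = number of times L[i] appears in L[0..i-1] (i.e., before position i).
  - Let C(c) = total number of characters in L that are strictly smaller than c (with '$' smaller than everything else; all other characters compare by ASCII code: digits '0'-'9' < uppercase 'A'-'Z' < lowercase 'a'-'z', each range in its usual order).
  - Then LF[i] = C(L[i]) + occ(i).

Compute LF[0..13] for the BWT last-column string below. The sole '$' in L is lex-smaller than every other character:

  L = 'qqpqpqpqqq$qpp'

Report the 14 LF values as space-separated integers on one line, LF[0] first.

Answer: 6 7 1 8 2 9 3 10 11 12 0 13 4 5

Derivation:
Char counts: '$':1, 'p':5, 'q':8
C (first-col start): C('$')=0, C('p')=1, C('q')=6
L[0]='q': occ=0, LF[0]=C('q')+0=6+0=6
L[1]='q': occ=1, LF[1]=C('q')+1=6+1=7
L[2]='p': occ=0, LF[2]=C('p')+0=1+0=1
L[3]='q': occ=2, LF[3]=C('q')+2=6+2=8
L[4]='p': occ=1, LF[4]=C('p')+1=1+1=2
L[5]='q': occ=3, LF[5]=C('q')+3=6+3=9
L[6]='p': occ=2, LF[6]=C('p')+2=1+2=3
L[7]='q': occ=4, LF[7]=C('q')+4=6+4=10
L[8]='q': occ=5, LF[8]=C('q')+5=6+5=11
L[9]='q': occ=6, LF[9]=C('q')+6=6+6=12
L[10]='$': occ=0, LF[10]=C('$')+0=0+0=0
L[11]='q': occ=7, LF[11]=C('q')+7=6+7=13
L[12]='p': occ=3, LF[12]=C('p')+3=1+3=4
L[13]='p': occ=4, LF[13]=C('p')+4=1+4=5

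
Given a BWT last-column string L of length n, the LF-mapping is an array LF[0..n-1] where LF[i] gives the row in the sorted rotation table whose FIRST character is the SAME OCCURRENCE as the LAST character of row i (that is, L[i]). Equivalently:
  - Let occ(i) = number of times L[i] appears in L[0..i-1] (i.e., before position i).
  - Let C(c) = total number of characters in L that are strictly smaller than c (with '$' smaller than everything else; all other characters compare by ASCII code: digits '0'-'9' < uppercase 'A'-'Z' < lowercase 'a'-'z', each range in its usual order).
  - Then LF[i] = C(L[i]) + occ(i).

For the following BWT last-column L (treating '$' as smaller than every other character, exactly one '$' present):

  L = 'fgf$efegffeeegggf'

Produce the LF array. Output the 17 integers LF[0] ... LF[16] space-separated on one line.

Answer: 6 12 7 0 1 8 2 13 9 10 3 4 5 14 15 16 11

Derivation:
Char counts: '$':1, 'e':5, 'f':6, 'g':5
C (first-col start): C('$')=0, C('e')=1, C('f')=6, C('g')=12
L[0]='f': occ=0, LF[0]=C('f')+0=6+0=6
L[1]='g': occ=0, LF[1]=C('g')+0=12+0=12
L[2]='f': occ=1, LF[2]=C('f')+1=6+1=7
L[3]='$': occ=0, LF[3]=C('$')+0=0+0=0
L[4]='e': occ=0, LF[4]=C('e')+0=1+0=1
L[5]='f': occ=2, LF[5]=C('f')+2=6+2=8
L[6]='e': occ=1, LF[6]=C('e')+1=1+1=2
L[7]='g': occ=1, LF[7]=C('g')+1=12+1=13
L[8]='f': occ=3, LF[8]=C('f')+3=6+3=9
L[9]='f': occ=4, LF[9]=C('f')+4=6+4=10
L[10]='e': occ=2, LF[10]=C('e')+2=1+2=3
L[11]='e': occ=3, LF[11]=C('e')+3=1+3=4
L[12]='e': occ=4, LF[12]=C('e')+4=1+4=5
L[13]='g': occ=2, LF[13]=C('g')+2=12+2=14
L[14]='g': occ=3, LF[14]=C('g')+3=12+3=15
L[15]='g': occ=4, LF[15]=C('g')+4=12+4=16
L[16]='f': occ=5, LF[16]=C('f')+5=6+5=11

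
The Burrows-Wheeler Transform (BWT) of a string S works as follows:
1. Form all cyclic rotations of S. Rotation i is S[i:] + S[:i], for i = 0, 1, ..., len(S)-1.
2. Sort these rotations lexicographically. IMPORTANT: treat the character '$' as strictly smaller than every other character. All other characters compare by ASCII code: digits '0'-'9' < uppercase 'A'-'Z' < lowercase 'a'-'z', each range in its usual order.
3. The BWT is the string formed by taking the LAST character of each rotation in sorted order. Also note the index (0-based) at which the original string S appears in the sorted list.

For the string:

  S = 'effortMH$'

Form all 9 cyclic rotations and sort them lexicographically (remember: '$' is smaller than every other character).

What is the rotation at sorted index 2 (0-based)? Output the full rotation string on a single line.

All 9 rotations (rotation i = S[i:]+S[:i]):
  rot[0] = effortMH$
  rot[1] = ffortMH$e
  rot[2] = fortMH$ef
  rot[3] = ortMH$eff
  rot[4] = rtMH$effo
  rot[5] = tMH$effor
  rot[6] = MH$effort
  rot[7] = H$effortM
  rot[8] = $effortMH
Sorted (with $ < everything):
  sorted[0] = $effortMH
  sorted[1] = H$effortM
  sorted[2] = MH$effort
  sorted[3] = effortMH$
  sorted[4] = ffortMH$e
  sorted[5] = fortMH$ef
  sorted[6] = ortMH$eff
  sorted[7] = rtMH$effo
  sorted[8] = tMH$effor
sorted[2] = MH$effort

Answer: MH$effort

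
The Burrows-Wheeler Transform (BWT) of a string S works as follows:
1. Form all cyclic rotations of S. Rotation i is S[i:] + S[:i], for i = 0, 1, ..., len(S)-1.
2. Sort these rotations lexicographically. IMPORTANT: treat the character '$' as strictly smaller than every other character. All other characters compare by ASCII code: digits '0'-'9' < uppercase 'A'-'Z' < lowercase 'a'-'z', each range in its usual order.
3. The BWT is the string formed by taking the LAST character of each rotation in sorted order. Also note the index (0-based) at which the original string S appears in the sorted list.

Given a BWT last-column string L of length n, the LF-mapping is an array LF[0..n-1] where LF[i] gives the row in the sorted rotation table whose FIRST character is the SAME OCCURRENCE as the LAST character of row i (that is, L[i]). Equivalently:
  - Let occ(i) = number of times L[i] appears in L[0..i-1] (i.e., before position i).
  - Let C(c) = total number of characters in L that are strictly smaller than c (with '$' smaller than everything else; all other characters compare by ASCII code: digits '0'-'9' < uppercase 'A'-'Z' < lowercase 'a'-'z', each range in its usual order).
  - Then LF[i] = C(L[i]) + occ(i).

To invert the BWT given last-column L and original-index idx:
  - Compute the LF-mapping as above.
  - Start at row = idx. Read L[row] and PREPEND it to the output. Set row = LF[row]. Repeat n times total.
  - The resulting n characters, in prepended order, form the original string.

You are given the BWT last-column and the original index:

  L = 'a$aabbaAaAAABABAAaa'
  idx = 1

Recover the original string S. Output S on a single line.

LF mapping: 10 0 11 12 17 18 13 1 14 2 3 4 8 5 9 6 7 15 16
Walk LF starting at row 1, prepending L[row]:
  step 1: row=1, L[1]='$', prepend. Next row=LF[1]=0
  step 2: row=0, L[0]='a', prepend. Next row=LF[0]=10
  step 3: row=10, L[10]='A', prepend. Next row=LF[10]=3
  step 4: row=3, L[3]='a', prepend. Next row=LF[3]=12
  step 5: row=12, L[12]='B', prepend. Next row=LF[12]=8
  step 6: row=8, L[8]='a', prepend. Next row=LF[8]=14
  step 7: row=14, L[14]='B', prepend. Next row=LF[14]=9
  step 8: row=9, L[9]='A', prepend. Next row=LF[9]=2
  step 9: row=2, L[2]='a', prepend. Next row=LF[2]=11
  step 10: row=11, L[11]='A', prepend. Next row=LF[11]=4
  step 11: row=4, L[4]='b', prepend. Next row=LF[4]=17
  step 12: row=17, L[17]='a', prepend. Next row=LF[17]=15
  step 13: row=15, L[15]='A', prepend. Next row=LF[15]=6
  step 14: row=6, L[6]='a', prepend. Next row=LF[6]=13
  step 15: row=13, L[13]='A', prepend. Next row=LF[13]=5
  step 16: row=5, L[5]='b', prepend. Next row=LF[5]=18
  step 17: row=18, L[18]='a', prepend. Next row=LF[18]=16
  step 18: row=16, L[16]='A', prepend. Next row=LF[16]=7
  step 19: row=7, L[7]='A', prepend. Next row=LF[7]=1
Reversed output: AAabAaAabAaABaBaAa$

Answer: AAabAaAabAaABaBaAa$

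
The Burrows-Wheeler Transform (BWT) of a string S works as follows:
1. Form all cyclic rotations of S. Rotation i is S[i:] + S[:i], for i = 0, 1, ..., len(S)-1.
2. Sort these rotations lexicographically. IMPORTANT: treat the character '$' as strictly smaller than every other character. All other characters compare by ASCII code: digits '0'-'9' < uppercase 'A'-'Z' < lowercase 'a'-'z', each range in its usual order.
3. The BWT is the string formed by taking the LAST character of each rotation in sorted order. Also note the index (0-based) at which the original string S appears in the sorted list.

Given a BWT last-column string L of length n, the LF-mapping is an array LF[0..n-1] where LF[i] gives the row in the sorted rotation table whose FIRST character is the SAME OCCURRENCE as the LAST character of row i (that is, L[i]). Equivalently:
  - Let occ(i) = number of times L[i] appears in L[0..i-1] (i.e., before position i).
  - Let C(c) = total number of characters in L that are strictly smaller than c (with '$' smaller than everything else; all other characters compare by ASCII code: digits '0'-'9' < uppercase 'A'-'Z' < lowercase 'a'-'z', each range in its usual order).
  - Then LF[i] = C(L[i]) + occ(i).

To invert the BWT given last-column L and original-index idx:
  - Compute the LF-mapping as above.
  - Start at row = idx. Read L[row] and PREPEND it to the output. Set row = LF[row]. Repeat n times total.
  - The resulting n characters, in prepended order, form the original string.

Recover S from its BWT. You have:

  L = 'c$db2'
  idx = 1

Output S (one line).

Answer: 2dbc$

Derivation:
LF mapping: 3 0 4 2 1
Walk LF starting at row 1, prepending L[row]:
  step 1: row=1, L[1]='$', prepend. Next row=LF[1]=0
  step 2: row=0, L[0]='c', prepend. Next row=LF[0]=3
  step 3: row=3, L[3]='b', prepend. Next row=LF[3]=2
  step 4: row=2, L[2]='d', prepend. Next row=LF[2]=4
  step 5: row=4, L[4]='2', prepend. Next row=LF[4]=1
Reversed output: 2dbc$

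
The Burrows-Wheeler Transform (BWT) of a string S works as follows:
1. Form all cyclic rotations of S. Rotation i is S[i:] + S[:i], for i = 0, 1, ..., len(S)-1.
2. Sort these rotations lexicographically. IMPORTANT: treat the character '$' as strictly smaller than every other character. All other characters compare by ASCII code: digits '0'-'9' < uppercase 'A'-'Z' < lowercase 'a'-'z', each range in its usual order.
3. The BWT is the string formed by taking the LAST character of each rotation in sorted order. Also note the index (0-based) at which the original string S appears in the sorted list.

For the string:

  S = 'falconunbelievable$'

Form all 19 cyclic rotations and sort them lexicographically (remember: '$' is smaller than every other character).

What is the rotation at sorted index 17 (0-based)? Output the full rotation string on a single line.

Answer: unbelievable$falcon

Derivation:
All 19 rotations (rotation i = S[i:]+S[:i]):
  rot[0] = falconunbelievable$
  rot[1] = alconunbelievable$f
  rot[2] = lconunbelievable$fa
  rot[3] = conunbelievable$fal
  rot[4] = onunbelievable$falc
  rot[5] = nunbelievable$falco
  rot[6] = unbelievable$falcon
  rot[7] = nbelievable$falconu
  rot[8] = believable$falconun
  rot[9] = elievable$falconunb
  rot[10] = lievable$falconunbe
  rot[11] = ievable$falconunbel
  rot[12] = evable$falconunbeli
  rot[13] = vable$falconunbelie
  rot[14] = able$falconunbeliev
  rot[15] = ble$falconunbelieva
  rot[16] = le$falconunbelievab
  rot[17] = e$falconunbelievabl
  rot[18] = $falconunbelievable
Sorted (with $ < everything):
  sorted[0] = $falconunbelievable
  sorted[1] = able$falconunbeliev
  sorted[2] = alconunbelievable$f
  sorted[3] = believable$falconun
  sorted[4] = ble$falconunbelieva
  sorted[5] = conunbelievable$fal
  sorted[6] = e$falconunbelievabl
  sorted[7] = elievable$falconunb
  sorted[8] = evable$falconunbeli
  sorted[9] = falconunbelievable$
  sorted[10] = ievable$falconunbel
  sorted[11] = lconunbelievable$fa
  sorted[12] = le$falconunbelievab
  sorted[13] = lievable$falconunbe
  sorted[14] = nbelievable$falconu
  sorted[15] = nunbelievable$falco
  sorted[16] = onunbelievable$falc
  sorted[17] = unbelievable$falcon
  sorted[18] = vable$falconunbelie
sorted[17] = unbelievable$falcon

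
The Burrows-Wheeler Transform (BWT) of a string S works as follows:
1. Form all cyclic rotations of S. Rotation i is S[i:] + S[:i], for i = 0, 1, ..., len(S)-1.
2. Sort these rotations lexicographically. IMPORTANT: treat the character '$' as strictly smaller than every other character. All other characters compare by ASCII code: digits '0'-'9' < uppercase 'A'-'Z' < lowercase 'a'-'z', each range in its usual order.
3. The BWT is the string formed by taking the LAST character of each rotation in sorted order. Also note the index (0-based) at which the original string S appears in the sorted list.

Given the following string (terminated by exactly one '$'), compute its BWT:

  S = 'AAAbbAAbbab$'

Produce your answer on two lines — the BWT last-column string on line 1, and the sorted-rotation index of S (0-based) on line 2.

All 12 rotations (rotation i = S[i:]+S[:i]):
  rot[0] = AAAbbAAbbab$
  rot[1] = AAbbAAbbab$A
  rot[2] = AbbAAbbab$AA
  rot[3] = bbAAbbab$AAA
  rot[4] = bAAbbab$AAAb
  rot[5] = AAbbab$AAAbb
  rot[6] = Abbab$AAAbbA
  rot[7] = bbab$AAAbbAA
  rot[8] = bab$AAAbbAAb
  rot[9] = ab$AAAbbAAbb
  rot[10] = b$AAAbbAAbba
  rot[11] = $AAAbbAAbbab
Sorted (with $ < everything):
  sorted[0] = $AAAbbAAbbab  (last char: 'b')
  sorted[1] = AAAbbAAbbab$  (last char: '$')
  sorted[2] = AAbbAAbbab$A  (last char: 'A')
  sorted[3] = AAbbab$AAAbb  (last char: 'b')
  sorted[4] = AbbAAbbab$AA  (last char: 'A')
  sorted[5] = Abbab$AAAbbA  (last char: 'A')
  sorted[6] = ab$AAAbbAAbb  (last char: 'b')
  sorted[7] = b$AAAbbAAbba  (last char: 'a')
  sorted[8] = bAAbbab$AAAb  (last char: 'b')
  sorted[9] = bab$AAAbbAAb  (last char: 'b')
  sorted[10] = bbAAbbab$AAA  (last char: 'A')
  sorted[11] = bbab$AAAbbAA  (last char: 'A')
Last column: b$AbAAbabbAA
Original string S is at sorted index 1

Answer: b$AbAAbabbAA
1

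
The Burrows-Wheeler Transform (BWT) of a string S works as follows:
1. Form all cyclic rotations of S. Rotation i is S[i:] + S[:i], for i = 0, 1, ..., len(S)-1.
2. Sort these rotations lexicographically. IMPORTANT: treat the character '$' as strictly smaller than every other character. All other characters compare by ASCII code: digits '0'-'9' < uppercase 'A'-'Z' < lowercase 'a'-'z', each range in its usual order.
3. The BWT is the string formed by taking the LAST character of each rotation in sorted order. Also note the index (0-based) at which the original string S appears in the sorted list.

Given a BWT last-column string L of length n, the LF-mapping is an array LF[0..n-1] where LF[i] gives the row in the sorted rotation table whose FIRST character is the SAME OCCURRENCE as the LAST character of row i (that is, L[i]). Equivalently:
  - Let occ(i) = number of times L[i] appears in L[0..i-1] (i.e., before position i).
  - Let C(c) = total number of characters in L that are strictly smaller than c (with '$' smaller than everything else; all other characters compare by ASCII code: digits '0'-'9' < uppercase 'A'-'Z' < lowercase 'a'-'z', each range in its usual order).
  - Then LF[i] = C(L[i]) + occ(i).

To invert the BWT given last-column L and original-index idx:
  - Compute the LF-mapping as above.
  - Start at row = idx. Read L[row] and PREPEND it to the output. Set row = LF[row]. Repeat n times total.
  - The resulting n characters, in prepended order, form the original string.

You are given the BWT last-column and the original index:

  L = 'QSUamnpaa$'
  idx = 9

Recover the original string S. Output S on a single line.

Answer: panamaUSQ$

Derivation:
LF mapping: 1 2 3 4 7 8 9 5 6 0
Walk LF starting at row 9, prepending L[row]:
  step 1: row=9, L[9]='$', prepend. Next row=LF[9]=0
  step 2: row=0, L[0]='Q', prepend. Next row=LF[0]=1
  step 3: row=1, L[1]='S', prepend. Next row=LF[1]=2
  step 4: row=2, L[2]='U', prepend. Next row=LF[2]=3
  step 5: row=3, L[3]='a', prepend. Next row=LF[3]=4
  step 6: row=4, L[4]='m', prepend. Next row=LF[4]=7
  step 7: row=7, L[7]='a', prepend. Next row=LF[7]=5
  step 8: row=5, L[5]='n', prepend. Next row=LF[5]=8
  step 9: row=8, L[8]='a', prepend. Next row=LF[8]=6
  step 10: row=6, L[6]='p', prepend. Next row=LF[6]=9
Reversed output: panamaUSQ$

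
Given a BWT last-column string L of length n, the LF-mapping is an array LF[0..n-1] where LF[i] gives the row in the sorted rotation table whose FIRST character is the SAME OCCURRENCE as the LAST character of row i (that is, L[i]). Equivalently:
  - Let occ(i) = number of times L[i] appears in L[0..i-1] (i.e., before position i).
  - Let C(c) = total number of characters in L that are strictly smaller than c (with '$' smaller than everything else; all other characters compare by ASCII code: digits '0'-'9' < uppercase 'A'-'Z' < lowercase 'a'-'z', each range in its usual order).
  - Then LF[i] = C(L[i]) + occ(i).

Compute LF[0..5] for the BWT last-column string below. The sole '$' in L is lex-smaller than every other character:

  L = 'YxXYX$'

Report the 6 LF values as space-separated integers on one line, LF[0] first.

Char counts: '$':1, 'X':2, 'Y':2, 'x':1
C (first-col start): C('$')=0, C('X')=1, C('Y')=3, C('x')=5
L[0]='Y': occ=0, LF[0]=C('Y')+0=3+0=3
L[1]='x': occ=0, LF[1]=C('x')+0=5+0=5
L[2]='X': occ=0, LF[2]=C('X')+0=1+0=1
L[3]='Y': occ=1, LF[3]=C('Y')+1=3+1=4
L[4]='X': occ=1, LF[4]=C('X')+1=1+1=2
L[5]='$': occ=0, LF[5]=C('$')+0=0+0=0

Answer: 3 5 1 4 2 0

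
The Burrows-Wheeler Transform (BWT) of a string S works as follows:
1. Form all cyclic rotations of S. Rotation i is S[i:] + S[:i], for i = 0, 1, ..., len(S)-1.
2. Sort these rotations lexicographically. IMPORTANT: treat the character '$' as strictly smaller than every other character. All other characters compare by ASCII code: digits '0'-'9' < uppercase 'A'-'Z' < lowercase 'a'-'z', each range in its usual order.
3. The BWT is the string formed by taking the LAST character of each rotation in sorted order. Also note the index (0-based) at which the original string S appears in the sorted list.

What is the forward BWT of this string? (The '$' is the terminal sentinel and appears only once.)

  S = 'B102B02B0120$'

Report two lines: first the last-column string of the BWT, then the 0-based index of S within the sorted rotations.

All 13 rotations (rotation i = S[i:]+S[:i]):
  rot[0] = B102B02B0120$
  rot[1] = 102B02B0120$B
  rot[2] = 02B02B0120$B1
  rot[3] = 2B02B0120$B10
  rot[4] = B02B0120$B102
  rot[5] = 02B0120$B102B
  rot[6] = 2B0120$B102B0
  rot[7] = B0120$B102B02
  rot[8] = 0120$B102B02B
  rot[9] = 120$B102B02B0
  rot[10] = 20$B102B02B01
  rot[11] = 0$B102B02B012
  rot[12] = $B102B02B0120
Sorted (with $ < everything):
  sorted[0] = $B102B02B0120  (last char: '0')
  sorted[1] = 0$B102B02B012  (last char: '2')
  sorted[2] = 0120$B102B02B  (last char: 'B')
  sorted[3] = 02B0120$B102B  (last char: 'B')
  sorted[4] = 02B02B0120$B1  (last char: '1')
  sorted[5] = 102B02B0120$B  (last char: 'B')
  sorted[6] = 120$B102B02B0  (last char: '0')
  sorted[7] = 20$B102B02B01  (last char: '1')
  sorted[8] = 2B0120$B102B0  (last char: '0')
  sorted[9] = 2B02B0120$B10  (last char: '0')
  sorted[10] = B0120$B102B02  (last char: '2')
  sorted[11] = B02B0120$B102  (last char: '2')
  sorted[12] = B102B02B0120$  (last char: '$')
Last column: 02BB1B010022$
Original string S is at sorted index 12

Answer: 02BB1B010022$
12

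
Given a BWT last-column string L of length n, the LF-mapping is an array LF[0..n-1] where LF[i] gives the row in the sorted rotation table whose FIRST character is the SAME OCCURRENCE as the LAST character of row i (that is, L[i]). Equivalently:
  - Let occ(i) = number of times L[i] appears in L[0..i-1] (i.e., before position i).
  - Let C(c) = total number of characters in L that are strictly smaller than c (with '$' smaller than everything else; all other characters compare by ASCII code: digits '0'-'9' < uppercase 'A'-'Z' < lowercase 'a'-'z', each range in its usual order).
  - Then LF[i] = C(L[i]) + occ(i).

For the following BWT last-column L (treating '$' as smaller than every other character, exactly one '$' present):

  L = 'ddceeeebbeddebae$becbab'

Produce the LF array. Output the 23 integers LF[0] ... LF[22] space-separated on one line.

Answer: 11 12 9 15 16 17 18 3 4 19 13 14 20 5 1 21 0 6 22 10 7 2 8

Derivation:
Char counts: '$':1, 'a':2, 'b':6, 'c':2, 'd':4, 'e':8
C (first-col start): C('$')=0, C('a')=1, C('b')=3, C('c')=9, C('d')=11, C('e')=15
L[0]='d': occ=0, LF[0]=C('d')+0=11+0=11
L[1]='d': occ=1, LF[1]=C('d')+1=11+1=12
L[2]='c': occ=0, LF[2]=C('c')+0=9+0=9
L[3]='e': occ=0, LF[3]=C('e')+0=15+0=15
L[4]='e': occ=1, LF[4]=C('e')+1=15+1=16
L[5]='e': occ=2, LF[5]=C('e')+2=15+2=17
L[6]='e': occ=3, LF[6]=C('e')+3=15+3=18
L[7]='b': occ=0, LF[7]=C('b')+0=3+0=3
L[8]='b': occ=1, LF[8]=C('b')+1=3+1=4
L[9]='e': occ=4, LF[9]=C('e')+4=15+4=19
L[10]='d': occ=2, LF[10]=C('d')+2=11+2=13
L[11]='d': occ=3, LF[11]=C('d')+3=11+3=14
L[12]='e': occ=5, LF[12]=C('e')+5=15+5=20
L[13]='b': occ=2, LF[13]=C('b')+2=3+2=5
L[14]='a': occ=0, LF[14]=C('a')+0=1+0=1
L[15]='e': occ=6, LF[15]=C('e')+6=15+6=21
L[16]='$': occ=0, LF[16]=C('$')+0=0+0=0
L[17]='b': occ=3, LF[17]=C('b')+3=3+3=6
L[18]='e': occ=7, LF[18]=C('e')+7=15+7=22
L[19]='c': occ=1, LF[19]=C('c')+1=9+1=10
L[20]='b': occ=4, LF[20]=C('b')+4=3+4=7
L[21]='a': occ=1, LF[21]=C('a')+1=1+1=2
L[22]='b': occ=5, LF[22]=C('b')+5=3+5=8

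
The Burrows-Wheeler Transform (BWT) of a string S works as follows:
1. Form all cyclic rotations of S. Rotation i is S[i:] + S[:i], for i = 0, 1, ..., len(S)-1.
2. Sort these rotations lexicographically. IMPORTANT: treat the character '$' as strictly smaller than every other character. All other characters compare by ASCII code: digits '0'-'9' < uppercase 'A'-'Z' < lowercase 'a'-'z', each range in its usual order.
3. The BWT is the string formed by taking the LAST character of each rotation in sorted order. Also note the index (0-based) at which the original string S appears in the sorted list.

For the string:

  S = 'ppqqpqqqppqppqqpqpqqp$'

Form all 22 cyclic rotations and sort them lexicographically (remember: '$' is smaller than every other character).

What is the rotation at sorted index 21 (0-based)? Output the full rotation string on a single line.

All 22 rotations (rotation i = S[i:]+S[:i]):
  rot[0] = ppqqpqqqppqppqqpqpqqp$
  rot[1] = pqqpqqqppqppqqpqpqqp$p
  rot[2] = qqpqqqppqppqqpqpqqp$pp
  rot[3] = qpqqqppqppqqpqpqqp$ppq
  rot[4] = pqqqppqppqqpqpqqp$ppqq
  rot[5] = qqqppqppqqpqpqqp$ppqqp
  rot[6] = qqppqppqqpqpqqp$ppqqpq
  rot[7] = qppqppqqpqpqqp$ppqqpqq
  rot[8] = ppqppqqpqpqqp$ppqqpqqq
  rot[9] = pqppqqpqpqqp$ppqqpqqqp
  rot[10] = qppqqpqpqqp$ppqqpqqqpp
  rot[11] = ppqqpqpqqp$ppqqpqqqppq
  rot[12] = pqqpqpqqp$ppqqpqqqppqp
  rot[13] = qqpqpqqp$ppqqpqqqppqpp
  rot[14] = qpqpqqp$ppqqpqqqppqppq
  rot[15] = pqpqqp$ppqqpqqqppqppqq
  rot[16] = qpqqp$ppqqpqqqppqppqqp
  rot[17] = pqqp$ppqqpqqqppqppqqpq
  rot[18] = qqp$ppqqpqqqppqppqqpqp
  rot[19] = qp$ppqqpqqqppqppqqpqpq
  rot[20] = p$ppqqpqqqppqppqqpqpqq
  rot[21] = $ppqqpqqqppqppqqpqpqqp
Sorted (with $ < everything):
  sorted[0] = $ppqqpqqqppqppqqpqpqqp
  sorted[1] = p$ppqqpqqqppqppqqpqpqq
  sorted[2] = ppqppqqpqpqqp$ppqqpqqq
  sorted[3] = ppqqpqpqqp$ppqqpqqqppq
  sorted[4] = ppqqpqqqppqppqqpqpqqp$
  sorted[5] = pqppqqpqpqqp$ppqqpqqqp
  sorted[6] = pqpqqp$ppqqpqqqppqppqq
  sorted[7] = pqqp$ppqqpqqqppqppqqpq
  sorted[8] = pqqpqpqqp$ppqqpqqqppqp
  sorted[9] = pqqpqqqppqppqqpqpqqp$p
  sorted[10] = pqqqppqppqqpqpqqp$ppqq
  sorted[11] = qp$ppqqpqqqppqppqqpqpq
  sorted[12] = qppqppqqpqpqqp$ppqqpqq
  sorted[13] = qppqqpqpqqp$ppqqpqqqpp
  sorted[14] = qpqpqqp$ppqqpqqqppqppq
  sorted[15] = qpqqp$ppqqpqqqppqppqqp
  sorted[16] = qpqqqppqppqqpqpqqp$ppq
  sorted[17] = qqp$ppqqpqqqppqppqqpqp
  sorted[18] = qqppqppqqpqpqqp$ppqqpq
  sorted[19] = qqpqpqqp$ppqqpqqqppqpp
  sorted[20] = qqpqqqppqppqqpqpqqp$pp
  sorted[21] = qqqppqppqqpqpqqp$ppqqp
sorted[21] = qqqppqppqqpqpqqp$ppqqp

Answer: qqqppqppqqpqpqqp$ppqqp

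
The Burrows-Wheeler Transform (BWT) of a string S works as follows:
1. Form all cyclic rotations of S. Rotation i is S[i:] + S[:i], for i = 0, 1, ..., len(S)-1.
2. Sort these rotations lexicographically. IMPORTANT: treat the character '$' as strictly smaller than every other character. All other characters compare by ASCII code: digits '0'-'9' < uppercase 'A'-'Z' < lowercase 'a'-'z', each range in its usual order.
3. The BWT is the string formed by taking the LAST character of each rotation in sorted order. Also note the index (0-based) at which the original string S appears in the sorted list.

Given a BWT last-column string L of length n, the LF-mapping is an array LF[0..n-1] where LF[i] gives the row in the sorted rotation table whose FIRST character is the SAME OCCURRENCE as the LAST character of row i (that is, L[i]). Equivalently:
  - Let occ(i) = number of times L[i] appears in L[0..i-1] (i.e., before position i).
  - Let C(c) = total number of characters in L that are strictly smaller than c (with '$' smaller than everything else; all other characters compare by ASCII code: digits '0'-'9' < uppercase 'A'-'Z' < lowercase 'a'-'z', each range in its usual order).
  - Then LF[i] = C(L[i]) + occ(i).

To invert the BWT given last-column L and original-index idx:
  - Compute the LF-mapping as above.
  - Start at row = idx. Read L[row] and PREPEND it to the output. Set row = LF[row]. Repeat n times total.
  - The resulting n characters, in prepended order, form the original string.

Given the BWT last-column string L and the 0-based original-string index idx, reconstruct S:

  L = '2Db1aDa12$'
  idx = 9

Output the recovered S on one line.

Answer: b1a2aDD12$

Derivation:
LF mapping: 3 5 9 1 7 6 8 2 4 0
Walk LF starting at row 9, prepending L[row]:
  step 1: row=9, L[9]='$', prepend. Next row=LF[9]=0
  step 2: row=0, L[0]='2', prepend. Next row=LF[0]=3
  step 3: row=3, L[3]='1', prepend. Next row=LF[3]=1
  step 4: row=1, L[1]='D', prepend. Next row=LF[1]=5
  step 5: row=5, L[5]='D', prepend. Next row=LF[5]=6
  step 6: row=6, L[6]='a', prepend. Next row=LF[6]=8
  step 7: row=8, L[8]='2', prepend. Next row=LF[8]=4
  step 8: row=4, L[4]='a', prepend. Next row=LF[4]=7
  step 9: row=7, L[7]='1', prepend. Next row=LF[7]=2
  step 10: row=2, L[2]='b', prepend. Next row=LF[2]=9
Reversed output: b1a2aDD12$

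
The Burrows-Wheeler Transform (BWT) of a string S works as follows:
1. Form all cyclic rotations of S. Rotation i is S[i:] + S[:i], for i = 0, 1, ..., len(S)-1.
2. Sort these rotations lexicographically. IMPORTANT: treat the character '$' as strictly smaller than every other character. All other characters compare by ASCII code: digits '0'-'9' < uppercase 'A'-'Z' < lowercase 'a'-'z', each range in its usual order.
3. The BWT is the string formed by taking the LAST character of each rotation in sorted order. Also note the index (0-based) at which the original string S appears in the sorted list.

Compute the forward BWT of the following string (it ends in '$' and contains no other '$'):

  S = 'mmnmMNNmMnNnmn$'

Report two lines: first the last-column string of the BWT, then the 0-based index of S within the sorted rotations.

All 15 rotations (rotation i = S[i:]+S[:i]):
  rot[0] = mmnmMNNmMnNnmn$
  rot[1] = mnmMNNmMnNnmn$m
  rot[2] = nmMNNmMnNnmn$mm
  rot[3] = mMNNmMnNnmn$mmn
  rot[4] = MNNmMnNnmn$mmnm
  rot[5] = NNmMnNnmn$mmnmM
  rot[6] = NmMnNnmn$mmnmMN
  rot[7] = mMnNnmn$mmnmMNN
  rot[8] = MnNnmn$mmnmMNNm
  rot[9] = nNnmn$mmnmMNNmM
  rot[10] = Nnmn$mmnmMNNmMn
  rot[11] = nmn$mmnmMNNmMnN
  rot[12] = mn$mmnmMNNmMnNn
  rot[13] = n$mmnmMNNmMnNnm
  rot[14] = $mmnmMNNmMnNnmn
Sorted (with $ < everything):
  sorted[0] = $mmnmMNNmMnNnmn  (last char: 'n')
  sorted[1] = MNNmMnNnmn$mmnm  (last char: 'm')
  sorted[2] = MnNnmn$mmnmMNNm  (last char: 'm')
  sorted[3] = NNmMnNnmn$mmnmM  (last char: 'M')
  sorted[4] = NmMnNnmn$mmnmMN  (last char: 'N')
  sorted[5] = Nnmn$mmnmMNNmMn  (last char: 'n')
  sorted[6] = mMNNmMnNnmn$mmn  (last char: 'n')
  sorted[7] = mMnNnmn$mmnmMNN  (last char: 'N')
  sorted[8] = mmnmMNNmMnNnmn$  (last char: '$')
  sorted[9] = mn$mmnmMNNmMnNn  (last char: 'n')
  sorted[10] = mnmMNNmMnNnmn$m  (last char: 'm')
  sorted[11] = n$mmnmMNNmMnNnm  (last char: 'm')
  sorted[12] = nNnmn$mmnmMNNmM  (last char: 'M')
  sorted[13] = nmMNNmMnNnmn$mm  (last char: 'm')
  sorted[14] = nmn$mmnmMNNmMnN  (last char: 'N')
Last column: nmmMNnnN$nmmMmN
Original string S is at sorted index 8

Answer: nmmMNnnN$nmmMmN
8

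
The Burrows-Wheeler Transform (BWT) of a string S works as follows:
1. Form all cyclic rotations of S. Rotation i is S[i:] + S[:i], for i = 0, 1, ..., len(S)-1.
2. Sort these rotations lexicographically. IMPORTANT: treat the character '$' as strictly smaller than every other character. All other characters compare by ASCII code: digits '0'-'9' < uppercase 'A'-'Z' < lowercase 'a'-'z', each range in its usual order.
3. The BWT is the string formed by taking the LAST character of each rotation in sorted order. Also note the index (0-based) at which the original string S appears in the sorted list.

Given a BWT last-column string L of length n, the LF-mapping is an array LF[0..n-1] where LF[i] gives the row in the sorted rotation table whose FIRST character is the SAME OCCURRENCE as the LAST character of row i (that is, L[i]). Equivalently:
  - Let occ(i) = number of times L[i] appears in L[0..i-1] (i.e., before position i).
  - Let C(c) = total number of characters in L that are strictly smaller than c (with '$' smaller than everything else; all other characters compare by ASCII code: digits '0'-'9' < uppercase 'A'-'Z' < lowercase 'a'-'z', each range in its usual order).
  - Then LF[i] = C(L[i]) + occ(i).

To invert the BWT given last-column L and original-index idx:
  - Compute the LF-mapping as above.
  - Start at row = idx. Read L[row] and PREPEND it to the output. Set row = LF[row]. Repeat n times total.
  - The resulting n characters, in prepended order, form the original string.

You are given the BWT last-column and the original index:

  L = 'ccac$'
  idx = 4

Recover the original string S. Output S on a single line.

Answer: ccac$

Derivation:
LF mapping: 2 3 1 4 0
Walk LF starting at row 4, prepending L[row]:
  step 1: row=4, L[4]='$', prepend. Next row=LF[4]=0
  step 2: row=0, L[0]='c', prepend. Next row=LF[0]=2
  step 3: row=2, L[2]='a', prepend. Next row=LF[2]=1
  step 4: row=1, L[1]='c', prepend. Next row=LF[1]=3
  step 5: row=3, L[3]='c', prepend. Next row=LF[3]=4
Reversed output: ccac$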